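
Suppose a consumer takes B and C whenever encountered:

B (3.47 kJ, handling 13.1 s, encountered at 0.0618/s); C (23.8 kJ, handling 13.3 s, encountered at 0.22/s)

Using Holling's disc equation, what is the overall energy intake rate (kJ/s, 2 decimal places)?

R = Σλ_iE_i / (1 + Σλ_ih_i)
Numerator: 0.0618×3.47 + 0.22×23.8 = 5.45
Denominator: 1 + 0.0618×13.1 + 0.22×13.3 = 4.736
R = 5.45/4.736 = 1.151 kJ/s

1.15 kJ/s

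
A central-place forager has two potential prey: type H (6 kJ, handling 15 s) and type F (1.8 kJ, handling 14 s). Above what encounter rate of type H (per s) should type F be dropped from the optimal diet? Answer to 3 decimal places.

0.032 per s

At the threshold, the rate on type H alone equals the profitability of type F: λ·6/(1 + λ·15) = 1.8/14 = 0.1286.
Rearranging, λ(6 − 0.1286×15) = 0.1286, so λ = 0.1286/4.071 = 0.03158 per s.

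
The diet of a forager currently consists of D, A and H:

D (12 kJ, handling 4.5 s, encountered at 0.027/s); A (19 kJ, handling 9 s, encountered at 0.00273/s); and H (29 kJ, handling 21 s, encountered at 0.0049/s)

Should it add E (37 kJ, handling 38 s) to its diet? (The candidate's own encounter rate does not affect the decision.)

Yes

Current rate: (0.027×12 + 0.00273×19 + 0.0049×29)/(1 + 0.027×4.5 + 0.00273×9 + 0.0049×21) = 0.4147 kJ/s.
Profitability of E: 37/38 = 0.9737 kJ/s.
0.9737 > 0.4147, so adding E raises the average — include it.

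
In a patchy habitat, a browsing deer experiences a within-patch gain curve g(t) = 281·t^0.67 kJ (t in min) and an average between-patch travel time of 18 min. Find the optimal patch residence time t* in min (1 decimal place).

36.5 min

By the marginal value theorem, leave when the instantaneous gain rate g'(t) equals the habitat-wide average g(t)/(T + t).
g'(t) = 0.67·281·t^-0.33. Setting 0.67·281·t^-0.33 = 281·t^0.67/(18+t) gives 0.67(18+t) = t, so 0.33·t = 0.67×18.
t* = 0.67×18/0.33 = 36.55 min.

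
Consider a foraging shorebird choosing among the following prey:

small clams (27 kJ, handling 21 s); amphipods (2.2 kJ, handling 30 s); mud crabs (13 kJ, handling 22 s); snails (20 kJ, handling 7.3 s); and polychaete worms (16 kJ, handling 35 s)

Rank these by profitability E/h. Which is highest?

snails

In descending order of E/h:
snails: 20/7.3 = 2.74 kJ/s
small clams: 27/21 = 1.29 kJ/s
mud crabs: 13/22 = 0.591 kJ/s
polychaete worms: 16/35 = 0.457 kJ/s
amphipods: 2.2/30 = 0.0733 kJ/s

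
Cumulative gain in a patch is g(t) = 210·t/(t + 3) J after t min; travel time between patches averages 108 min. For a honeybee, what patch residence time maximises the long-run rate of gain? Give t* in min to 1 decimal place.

By the marginal value theorem, leave when the instantaneous gain rate g'(t) equals the habitat-wide average g(t)/(T + t).
g'(t) = 210·3/(t + 3)². Setting 210·3/(t+3)² = 210t/[(t+3)(108+t)] gives 3(108+t) = t(t+3), so t² = 3×108 = 324.
t* = √324 = 18 min.

18.0 min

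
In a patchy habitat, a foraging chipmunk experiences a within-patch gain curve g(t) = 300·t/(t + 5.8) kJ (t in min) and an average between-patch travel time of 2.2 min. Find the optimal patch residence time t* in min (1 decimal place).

Optimal t* satisfies g'(t*) = g(t*)/(T + t*).
g'(t) = 300·5.8/(t + 5.8)². Setting 300·5.8/(t+5.8)² = 300t/[(t+5.8)(2.2+t)] gives 5.8(2.2+t) = t(t+5.8), so t² = 5.8×2.2 = 12.76.
t* = √12.76 = 3.572 min.

3.6 min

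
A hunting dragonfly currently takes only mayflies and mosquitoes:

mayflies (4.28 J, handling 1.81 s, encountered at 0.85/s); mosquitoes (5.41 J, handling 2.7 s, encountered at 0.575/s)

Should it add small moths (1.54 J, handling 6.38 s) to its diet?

On mayflies and mosquitoes alone, R = ΣλE/(1+Σλh) = 6.749/4.091 = 1.65 J/s.
Profitability of small moths: 1.54/6.38 = 0.2414 J/s.
0.2414 < 1.65, so adding small moths would lower the average — exclude it.

No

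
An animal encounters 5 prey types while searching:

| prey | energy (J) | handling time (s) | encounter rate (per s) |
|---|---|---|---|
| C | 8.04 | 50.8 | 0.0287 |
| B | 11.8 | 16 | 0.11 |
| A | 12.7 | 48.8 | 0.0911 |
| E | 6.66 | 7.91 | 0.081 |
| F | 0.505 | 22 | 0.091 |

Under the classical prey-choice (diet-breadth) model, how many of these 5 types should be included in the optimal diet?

E/h in descending order: E 0.842, B 0.738, A 0.26, C 0.158, F 0.023 J/s. The optimal diet is the largest prefix of this list for which every included type satisfies E_i/h_i > R on the types above it.
Rate on top 1: 0.3288. B: 0.738 > 0.3288 → include.
Rate on top 2: 0.5403. A: 0.26 < 0.5403 → exclude; stop.
Optimal diet: E, B — 2 of 5 types.

2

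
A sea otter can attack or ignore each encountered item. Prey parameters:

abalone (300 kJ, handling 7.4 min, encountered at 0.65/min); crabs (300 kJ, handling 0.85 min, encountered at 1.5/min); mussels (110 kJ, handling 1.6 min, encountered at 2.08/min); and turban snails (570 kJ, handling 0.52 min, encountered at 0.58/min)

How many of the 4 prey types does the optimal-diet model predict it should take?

2

E/h in descending order: turban snails 1.1e+03, crabs 353, mussels 68.8, abalone 40.5 kJ/min. The optimal diet is the largest prefix of this list for which every included type satisfies E_i/h_i > R on the types above it.
Rate on top 1: 254. crabs: 353 > 254 → include.
Rate on top 2: 303. mussels: 68.8 < 303 → exclude; stop.
Optimal diet: turban snails, crabs — 2 of 4 types.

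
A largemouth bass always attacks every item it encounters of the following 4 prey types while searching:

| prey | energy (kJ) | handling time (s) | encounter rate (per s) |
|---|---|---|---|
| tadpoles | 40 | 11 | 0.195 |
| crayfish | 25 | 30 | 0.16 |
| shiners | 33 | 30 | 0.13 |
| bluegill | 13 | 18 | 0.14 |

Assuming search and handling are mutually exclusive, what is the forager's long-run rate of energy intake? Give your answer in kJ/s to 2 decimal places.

1.25 kJ/s

R = Σλ_iE_i / (1 + Σλ_ih_i)
Numerator: 0.195×40 + 0.16×25 + 0.13×33 + 0.14×13 = 17.91
Denominator: 1 + 0.195×11 + 0.16×30 + 0.13×30 + 0.14×18 = 14.37
R = 17.91/14.37 = 1.247 kJ/s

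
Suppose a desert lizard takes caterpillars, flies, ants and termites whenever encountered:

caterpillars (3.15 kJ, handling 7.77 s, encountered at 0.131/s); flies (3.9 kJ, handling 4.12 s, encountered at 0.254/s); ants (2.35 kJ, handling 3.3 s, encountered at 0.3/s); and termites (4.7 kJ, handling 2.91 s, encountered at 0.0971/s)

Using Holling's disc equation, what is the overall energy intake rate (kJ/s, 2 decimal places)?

0.59 kJ/s

R = Σλ_iE_i / (1 + Σλ_ih_i)
Numerator: 0.131×3.15 + 0.254×3.9 + 0.3×2.35 + 0.0971×4.7 = 2.565
Denominator: 1 + 0.131×7.77 + 0.254×4.12 + 0.3×3.3 + 0.0971×2.91 = 4.337
R = 2.565/4.337 = 0.5913 kJ/s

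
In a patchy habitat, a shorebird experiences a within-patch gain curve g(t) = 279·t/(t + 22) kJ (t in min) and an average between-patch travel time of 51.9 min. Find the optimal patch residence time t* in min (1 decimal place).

Maximise g(t)/(T+t): set derivative to zero → g'(t)(T+t) = g(t).
g'(t) = 279·22/(t + 22)². Setting 279·22/(t+22)² = 279t/[(t+22)(51.9+t)] gives 22(51.9+t) = t(t+22), so t² = 22×51.9 = 1142.
t* = √1142 = 33.79 min.

33.8 min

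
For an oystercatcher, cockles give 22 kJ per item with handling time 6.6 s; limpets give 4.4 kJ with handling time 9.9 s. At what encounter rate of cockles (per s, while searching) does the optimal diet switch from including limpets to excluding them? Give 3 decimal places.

0.023 per s

At the threshold, the rate on cockles alone equals the profitability of limpets: λ·22/(1 + λ·6.6) = 4.4/9.9 = 0.4444.
Rearranging, λ(22 − 0.4444×6.6) = 0.4444, so λ = 0.4444/19.07 = 0.02331 per s.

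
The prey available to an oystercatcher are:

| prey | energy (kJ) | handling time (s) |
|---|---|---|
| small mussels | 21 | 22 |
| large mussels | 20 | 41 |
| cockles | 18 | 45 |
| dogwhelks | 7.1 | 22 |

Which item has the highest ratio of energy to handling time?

Profitability E/h (kJ/s): small mussels = 21/22 = 0.955, large mussels = 20/41 = 0.488, cockles = 18/45 = 0.4, dogwhelks = 7.1/22 = 0.323.
Ranked: small mussels > large mussels > cockles > dogwhelks.

small mussels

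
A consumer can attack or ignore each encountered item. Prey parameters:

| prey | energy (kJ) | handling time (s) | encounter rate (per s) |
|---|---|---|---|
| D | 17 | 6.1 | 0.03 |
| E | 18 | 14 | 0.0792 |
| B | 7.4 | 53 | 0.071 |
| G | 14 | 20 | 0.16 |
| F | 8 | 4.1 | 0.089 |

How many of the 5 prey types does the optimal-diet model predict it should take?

E/h in descending order: D 2.79, F 1.95, E 1.29, G 0.7, B 0.14 kJ/s. The optimal diet is the largest prefix of this list for which every included type satisfies E_i/h_i > R on the types above it.
Rate on top 1: 0.4311. F: 1.95 > 0.4311 → include.
Rate on top 2: 0.7895. E: 1.29 > 0.7895 → include.
Rate on top 3: 0.9966. G: 0.7 < 0.9966 → exclude; stop.
Optimal diet: D, F, E — 3 of 5 types.

3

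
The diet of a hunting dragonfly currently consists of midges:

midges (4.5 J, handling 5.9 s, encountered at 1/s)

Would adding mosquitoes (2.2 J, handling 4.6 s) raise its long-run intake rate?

Current rate: (1×4.5)/(1 + 1×5.9) = 0.6522 J/s.
mosquitoes: E/h = 2.2/4.6 = 0.4783 J/s.
0.4783 < 0.6522, so adding mosquitoes would lower the average — exclude it.

No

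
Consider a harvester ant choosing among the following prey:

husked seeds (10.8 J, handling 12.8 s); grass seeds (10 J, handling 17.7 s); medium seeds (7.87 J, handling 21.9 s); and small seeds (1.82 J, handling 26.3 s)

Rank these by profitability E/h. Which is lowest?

small seeds

Profitability E/h (J/s): husked seeds = 10.8/12.8 = 0.844, grass seeds = 10/17.7 = 0.565, medium seeds = 7.87/21.9 = 0.359, small seeds = 1.82/26.3 = 0.0692.
Ranked: husked seeds > grass seeds > medium seeds > small seeds.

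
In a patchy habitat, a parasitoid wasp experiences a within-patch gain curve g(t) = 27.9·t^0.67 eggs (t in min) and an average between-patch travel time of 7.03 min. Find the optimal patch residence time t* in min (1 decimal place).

14.3 min

Optimal t* satisfies g'(t*) = g(t*)/(T + t*).
g'(t) = 0.67·27.9·t^-0.33. Setting 0.67·27.9·t^-0.33 = 27.9·t^0.67/(7.03+t) gives 0.67(7.03+t) = t, so 0.33·t = 0.67×7.03.
t* = 0.67×7.03/0.33 = 14.27 min.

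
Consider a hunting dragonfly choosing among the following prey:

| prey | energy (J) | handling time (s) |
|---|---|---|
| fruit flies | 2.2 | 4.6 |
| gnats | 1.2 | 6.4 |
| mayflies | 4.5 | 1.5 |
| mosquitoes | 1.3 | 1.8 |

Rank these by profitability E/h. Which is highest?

In descending order of E/h:
mayflies: 4.5/1.5 = 3 J/s
mosquitoes: 1.3/1.8 = 0.722 J/s
fruit flies: 2.2/4.6 = 0.478 J/s
gnats: 1.2/6.4 = 0.187 J/s

mayflies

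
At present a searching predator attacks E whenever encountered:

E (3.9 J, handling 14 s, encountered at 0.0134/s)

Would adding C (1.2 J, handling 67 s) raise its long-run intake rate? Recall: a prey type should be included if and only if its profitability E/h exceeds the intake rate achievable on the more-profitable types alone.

Intake rate on the current diet: R = (0.0134×3.9) / (1 + 0.0134×14) = 0.05226/1.188 = 0.044 J/s.
C: E/h = 1.2/67 = 0.01791 J/s.
0.01791 < 0.044, so adding C would lower the average — exclude it.

No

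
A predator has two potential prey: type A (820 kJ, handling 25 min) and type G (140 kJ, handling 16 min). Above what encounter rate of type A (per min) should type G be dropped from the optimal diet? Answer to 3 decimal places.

Drop type G once their profitability E₂/h₂ falls below the rate achievable on type A alone: E₂/h₂ = λE₁/(1 + λh₁).
Solve for λ: λE₁h₂ = E₂(1 + λh₁) → λ(E₁h₂ − E₂h₁) = E₂ → λ = E₂/(E₁h₂ − E₂h₁).
λ = 140/(820×16 − 140×25) = 140/9620 = 0.01455 per min.

0.015 per min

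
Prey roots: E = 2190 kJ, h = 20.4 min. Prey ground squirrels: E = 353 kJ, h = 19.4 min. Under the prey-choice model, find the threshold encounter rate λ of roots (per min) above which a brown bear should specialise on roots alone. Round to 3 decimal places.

At the threshold, the rate on roots alone equals the profitability of ground squirrels: λ·2190/(1 + λ·20.4) = 353/19.4 = 18.2.
Rearranging, λ(2190 − 18.2×20.4) = 18.2, so λ = 18.2/1819 = 0.01 per min.

0.010 per min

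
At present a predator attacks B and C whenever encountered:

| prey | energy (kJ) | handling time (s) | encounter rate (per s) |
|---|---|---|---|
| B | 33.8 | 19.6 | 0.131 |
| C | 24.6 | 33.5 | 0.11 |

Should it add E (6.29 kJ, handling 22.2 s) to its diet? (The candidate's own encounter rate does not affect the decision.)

Intake rate on the current diet: R = (0.131×33.8 + 0.11×24.6) / (1 + 0.131×19.6 + 0.11×33.5) = 7.134/7.253 = 0.9836 kJ/s.
E: E/h = 6.29/22.2 = 0.2833 kJ/s.
0.2833 < 0.9836, so adding E would lower the average — exclude it.

No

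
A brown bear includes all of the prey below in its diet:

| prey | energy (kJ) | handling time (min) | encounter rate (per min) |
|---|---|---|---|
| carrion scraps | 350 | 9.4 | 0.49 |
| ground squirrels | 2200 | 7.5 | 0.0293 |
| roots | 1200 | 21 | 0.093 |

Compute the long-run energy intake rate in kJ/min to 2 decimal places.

44.68 kJ/min

R = Σλ_iE_i / (1 + Σλ_ih_i)
Numerator: 0.49×350 + 0.0293×2200 + 0.093×1200 = 347.6
Denominator: 1 + 0.49×9.4 + 0.0293×7.5 + 0.093×21 = 7.779
R = 347.6/7.779 = 44.68 kJ/min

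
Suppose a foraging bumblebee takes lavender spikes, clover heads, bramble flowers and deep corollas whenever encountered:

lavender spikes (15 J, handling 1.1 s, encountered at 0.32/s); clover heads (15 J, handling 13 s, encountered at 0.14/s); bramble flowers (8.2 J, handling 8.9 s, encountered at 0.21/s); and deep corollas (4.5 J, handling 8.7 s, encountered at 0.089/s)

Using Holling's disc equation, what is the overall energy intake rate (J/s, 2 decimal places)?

R = (0.32×15 + 0.14×15 + 0.21×8.2 + 0.089×4.5) / (1 + 0.32×1.1 + 0.14×13 + 0.21×8.9 + 0.089×8.7) = 9.022/5.815 = 1.552 J/s.

1.55 J/s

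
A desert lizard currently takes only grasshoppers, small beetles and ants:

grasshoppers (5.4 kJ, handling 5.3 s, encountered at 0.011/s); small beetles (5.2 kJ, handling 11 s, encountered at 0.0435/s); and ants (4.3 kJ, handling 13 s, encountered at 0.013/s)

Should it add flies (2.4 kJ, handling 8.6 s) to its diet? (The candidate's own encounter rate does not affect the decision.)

On grasshoppers, small beetles and ants alone, R = ΣλE/(1+Σλh) = 0.3415/1.706 = 0.2002 kJ/s.
Profitability of flies: 2.4/8.6 = 0.2791 kJ/s.
0.2791 > 0.2002, so adding flies raises the average — include it.

Yes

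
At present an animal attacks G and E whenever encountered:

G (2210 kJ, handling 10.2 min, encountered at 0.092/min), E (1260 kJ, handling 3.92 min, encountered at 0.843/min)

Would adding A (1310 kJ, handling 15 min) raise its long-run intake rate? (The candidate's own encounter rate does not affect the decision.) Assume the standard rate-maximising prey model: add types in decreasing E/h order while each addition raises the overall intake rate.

No

On G and E alone, R = ΣλE/(1+Σλh) = 1266/5.243 = 241.4 kJ/min.
Profitability of A: 1310/15 = 87.33 kJ/min.
Since 87.33 < R, time spent handling A is better spent searching.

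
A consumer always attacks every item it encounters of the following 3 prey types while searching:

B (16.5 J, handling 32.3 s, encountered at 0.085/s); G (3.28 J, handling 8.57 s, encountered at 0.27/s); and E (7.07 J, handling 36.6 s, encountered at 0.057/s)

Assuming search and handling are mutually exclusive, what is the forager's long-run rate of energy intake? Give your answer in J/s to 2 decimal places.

Energy encountered per unit search time: 0.085×16.5 + 0.27×3.28 + 0.057×7.07 = 2.691 J/s.
Handling time per unit search time: 0.085×32.3 + 0.27×8.57 + 0.057×36.6 = 7.146.
Rate = 2.691/(1 + 7.146) = 0.3304 J/s.

0.33 J/s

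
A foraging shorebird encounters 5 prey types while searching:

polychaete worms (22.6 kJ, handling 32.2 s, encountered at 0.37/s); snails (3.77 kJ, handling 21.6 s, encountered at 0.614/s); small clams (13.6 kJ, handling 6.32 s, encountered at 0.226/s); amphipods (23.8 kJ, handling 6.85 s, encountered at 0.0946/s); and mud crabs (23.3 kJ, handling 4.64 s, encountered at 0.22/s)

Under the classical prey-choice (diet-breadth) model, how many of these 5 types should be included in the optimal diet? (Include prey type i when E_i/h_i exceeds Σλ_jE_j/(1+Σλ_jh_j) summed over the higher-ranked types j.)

Rank by E/h (kJ/s): mud crabs 5.02, amphipods 3.47, small clams 2.15, polychaete worms 0.702, snails 0.175. Include each in turn until the next type's E/h falls below the running intake rate.
Rate on top 1: 2.537. amphipods: 3.47 > 2.537 → include.
Rate on top 2: 2.764. small clams: 2.15 < 2.764 → exclude; stop.
Optimal diet: mud crabs, amphipods — 2 of 5 types.

2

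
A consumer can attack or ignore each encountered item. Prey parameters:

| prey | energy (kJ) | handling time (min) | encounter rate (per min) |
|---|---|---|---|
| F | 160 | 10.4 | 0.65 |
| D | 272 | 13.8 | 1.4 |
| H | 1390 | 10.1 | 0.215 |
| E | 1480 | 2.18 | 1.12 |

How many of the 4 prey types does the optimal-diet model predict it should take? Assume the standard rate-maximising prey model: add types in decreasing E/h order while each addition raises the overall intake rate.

1

Rank by E/h (kJ/min): E 679, H 138, D 19.7, F 15.4. Include each in turn until the next type's E/h falls below the running intake rate.
Rate on top 1: 481.6. H: 138 < 481.6 → exclude; stop.
Optimal diet: E — 1 of 4 types.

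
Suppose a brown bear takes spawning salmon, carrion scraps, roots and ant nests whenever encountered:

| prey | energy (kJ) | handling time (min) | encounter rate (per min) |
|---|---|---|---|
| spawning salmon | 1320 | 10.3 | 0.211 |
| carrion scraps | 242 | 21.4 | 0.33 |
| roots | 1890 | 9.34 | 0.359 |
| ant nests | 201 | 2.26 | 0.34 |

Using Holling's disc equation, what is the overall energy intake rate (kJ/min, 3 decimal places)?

76.983 kJ/min

R = (0.211×1320 + 0.33×242 + 0.359×1890 + 0.34×201) / (1 + 0.211×10.3 + 0.33×21.4 + 0.359×9.34 + 0.34×2.26) = 1105/14.36 = 76.98 kJ/min.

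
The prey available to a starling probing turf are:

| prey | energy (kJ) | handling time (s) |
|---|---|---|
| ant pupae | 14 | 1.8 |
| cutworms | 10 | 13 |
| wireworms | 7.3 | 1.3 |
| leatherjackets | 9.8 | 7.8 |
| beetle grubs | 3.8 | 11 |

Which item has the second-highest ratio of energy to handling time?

In descending order of E/h:
ant pupae: 14/1.8 = 7.78 kJ/s
wireworms: 7.3/1.3 = 5.62 kJ/s
leatherjackets: 9.8/7.8 = 1.26 kJ/s
cutworms: 10/13 = 0.769 kJ/s
beetle grubs: 3.8/11 = 0.345 kJ/s

wireworms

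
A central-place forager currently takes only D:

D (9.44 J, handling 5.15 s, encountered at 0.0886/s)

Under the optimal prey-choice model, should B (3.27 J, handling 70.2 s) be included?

On D alone, R = ΣλE/(1+Σλh) = 0.8364/1.456 = 0.5743 J/s.
B: E/h = 3.27/70.2 = 0.04658 J/s.
0.04658 < 0.5743, so adding B would lower the average — exclude it.

No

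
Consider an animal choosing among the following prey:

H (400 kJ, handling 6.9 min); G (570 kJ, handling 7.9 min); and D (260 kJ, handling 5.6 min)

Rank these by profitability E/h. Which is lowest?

Profitability E/h (kJ/min): H = 400/6.9 = 58, G = 570/7.9 = 72.2, D = 260/5.6 = 46.4.
Ranked: G > H > D.

D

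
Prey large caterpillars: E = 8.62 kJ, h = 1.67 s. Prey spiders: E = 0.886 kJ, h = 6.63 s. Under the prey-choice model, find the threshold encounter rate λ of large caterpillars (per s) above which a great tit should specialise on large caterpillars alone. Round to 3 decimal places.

0.016 per s

The zero-one rule: include spiders iff E₂/h₂ > λE₁/(1+λh₁). Equality gives the switch point.
λE₁h₂ = E₂ + λE₂h₁ ⇒ λ = E₂/(E₁h₂ − E₂h₁) = 0.886/(57.15 − 1.48) = 0.01591 per s.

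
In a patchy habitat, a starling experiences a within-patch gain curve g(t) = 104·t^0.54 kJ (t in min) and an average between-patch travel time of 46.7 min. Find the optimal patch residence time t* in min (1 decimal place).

Maximise g(t)/(T+t): set derivative to zero → g'(t)(T+t) = g(t).
g'(t) = 0.54·104·t^-0.46. Setting 0.54·104·t^-0.46 = 104·t^0.54/(46.7+t) gives 0.54(46.7+t) = t, so 0.46·t = 0.54×46.7.
t* = 0.54×46.7/0.46 = 54.82 min.

54.8 min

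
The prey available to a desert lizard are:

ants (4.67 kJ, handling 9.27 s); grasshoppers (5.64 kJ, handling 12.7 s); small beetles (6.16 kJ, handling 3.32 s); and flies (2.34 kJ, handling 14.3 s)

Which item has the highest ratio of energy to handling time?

small beetles

In descending order of E/h:
small beetles: 6.16/3.32 = 1.86 kJ/s
ants: 4.67/9.27 = 0.504 kJ/s
grasshoppers: 5.64/12.7 = 0.444 kJ/s
flies: 2.34/14.3 = 0.164 kJ/s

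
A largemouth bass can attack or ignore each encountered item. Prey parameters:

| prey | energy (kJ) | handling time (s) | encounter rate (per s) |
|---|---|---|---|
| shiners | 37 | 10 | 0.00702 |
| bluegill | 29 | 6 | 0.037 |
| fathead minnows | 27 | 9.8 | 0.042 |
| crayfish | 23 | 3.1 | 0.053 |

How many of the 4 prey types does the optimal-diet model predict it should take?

4

Profitabilities (E/h, kJ/s): crayfish 7.42, bluegill 4.83, shiners 3.7, fathead minnows 2.76. Add prey in this order while the next type's profitability exceeds the intake rate on those already taken.
Rate on top 1: 1.047. bluegill: 4.83 > 1.047 → include.
Rate on top 2: 1.653. shiners: 3.7 > 1.653 → include.
Rate on top 3: 1.752. fathead minnows: 2.76 > 1.752 → include.
Optimal diet: crayfish, bluegill, shiners, fathead minnows — 4 of 4 types.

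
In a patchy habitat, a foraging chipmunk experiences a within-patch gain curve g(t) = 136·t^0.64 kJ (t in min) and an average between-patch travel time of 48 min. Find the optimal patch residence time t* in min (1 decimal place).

Optimal t* satisfies g'(t*) = g(t*)/(T + t*).
g'(t) = 0.64·136·t^-0.36. Setting 0.64·136·t^-0.36 = 136·t^0.64/(48+t) gives 0.64(48+t) = t, so 0.36·t = 0.64×48.
t* = 0.64×48/0.36 = 85.33 min.

85.3 min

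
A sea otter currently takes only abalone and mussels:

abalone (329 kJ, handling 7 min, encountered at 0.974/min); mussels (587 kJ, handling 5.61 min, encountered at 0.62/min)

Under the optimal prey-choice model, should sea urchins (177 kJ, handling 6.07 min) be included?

No

Current rate: (0.974×329 + 0.62×587)/(1 + 0.974×7 + 0.62×5.61) = 60.59 kJ/min.
sea urchins: E/h = 177/6.07 = 29.16 kJ/min.
Since 29.16 < R, time spent handling sea urchins is better spent searching.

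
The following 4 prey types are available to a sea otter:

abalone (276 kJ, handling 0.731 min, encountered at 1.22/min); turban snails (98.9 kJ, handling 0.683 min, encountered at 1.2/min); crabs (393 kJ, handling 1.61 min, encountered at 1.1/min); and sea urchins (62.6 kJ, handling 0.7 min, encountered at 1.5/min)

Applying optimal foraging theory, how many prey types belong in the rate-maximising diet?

E/h in descending order: abalone 378, crabs 244, turban snails 145, sea urchins 89.4 kJ/min. The optimal diet is the largest prefix of this list for which every included type satisfies E_i/h_i > R on the types above it.
Rate on top 1: 178. crabs: 244 > 178 → include.
Rate on top 2: 210. turban snails: 145 < 210 → exclude; stop.
Optimal diet: abalone, crabs — 2 of 4 types.

2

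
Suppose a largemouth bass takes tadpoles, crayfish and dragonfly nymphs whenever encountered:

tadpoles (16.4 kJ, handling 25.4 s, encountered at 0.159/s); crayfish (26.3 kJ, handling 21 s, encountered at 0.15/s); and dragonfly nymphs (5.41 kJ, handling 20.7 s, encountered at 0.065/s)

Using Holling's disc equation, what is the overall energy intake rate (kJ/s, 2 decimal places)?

R = (0.159×16.4 + 0.15×26.3 + 0.065×5.41) / (1 + 0.159×25.4 + 0.15×21 + 0.065×20.7) = 6.904/9.534 = 0.7242 kJ/s.

0.72 kJ/s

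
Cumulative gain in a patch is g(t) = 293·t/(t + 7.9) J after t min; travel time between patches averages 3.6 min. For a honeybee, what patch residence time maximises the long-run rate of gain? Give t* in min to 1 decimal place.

Optimal t* satisfies g'(t*) = g(t*)/(T + t*).
g'(t) = 293·7.9/(t + 7.9)². Setting 293·7.9/(t+7.9)² = 293t/[(t+7.9)(3.6+t)] gives 7.9(3.6+t) = t(t+7.9), so t² = 7.9×3.6 = 28.44.
t* = √28.44 = 5.333 min.

5.3 min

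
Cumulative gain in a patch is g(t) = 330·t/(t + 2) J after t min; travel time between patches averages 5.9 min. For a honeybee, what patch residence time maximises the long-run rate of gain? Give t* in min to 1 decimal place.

Optimal t* satisfies g'(t*) = g(t*)/(T + t*).
g'(t) = 330·2/(t + 2)². Setting 330·2/(t+2)² = 330t/[(t+2)(5.9+t)] gives 2(5.9+t) = t(t+2), so t² = 2×5.9 = 11.8.
t* = √11.8 = 3.435 min.

3.4 min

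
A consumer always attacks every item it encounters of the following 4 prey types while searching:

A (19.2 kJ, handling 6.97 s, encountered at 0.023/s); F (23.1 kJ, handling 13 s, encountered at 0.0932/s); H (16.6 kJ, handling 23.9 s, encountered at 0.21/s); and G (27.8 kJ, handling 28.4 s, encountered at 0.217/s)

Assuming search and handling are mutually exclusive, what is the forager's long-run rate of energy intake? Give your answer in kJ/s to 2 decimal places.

R = (0.023×19.2 + 0.0932×23.1 + 0.21×16.6 + 0.217×27.8) / (1 + 0.023×6.97 + 0.0932×13 + 0.21×23.9 + 0.217×28.4) = 12.11/13.55 = 0.8937 kJ/s.

0.89 kJ/s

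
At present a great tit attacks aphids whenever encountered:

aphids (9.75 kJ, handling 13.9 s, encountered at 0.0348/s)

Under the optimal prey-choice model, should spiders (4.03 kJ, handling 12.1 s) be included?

Yes

Current rate: (0.0348×9.75)/(1 + 0.0348×13.9) = 0.2287 kJ/s.
Profitability of spiders: 4.03/12.1 = 0.3331 kJ/s.
Since 0.3331 > R, including spiders increases the long-run rate.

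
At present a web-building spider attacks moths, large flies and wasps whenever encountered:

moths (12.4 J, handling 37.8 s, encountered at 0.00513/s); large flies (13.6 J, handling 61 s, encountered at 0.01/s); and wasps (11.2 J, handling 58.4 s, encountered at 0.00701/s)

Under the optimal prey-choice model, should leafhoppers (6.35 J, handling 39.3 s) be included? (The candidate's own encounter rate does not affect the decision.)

On moths, large flies and wasps alone, R = ΣλE/(1+Σλh) = 0.2781/2.213 = 0.1257 J/s.
Profitability of leafhoppers: 6.35/39.3 = 0.1616 J/s.
0.1616 > 0.1257, so adding leafhoppers raises the average — include it.

Yes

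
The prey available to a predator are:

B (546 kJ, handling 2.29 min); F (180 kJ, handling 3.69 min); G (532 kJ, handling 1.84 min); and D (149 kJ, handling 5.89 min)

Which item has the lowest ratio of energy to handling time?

In descending order of E/h:
G: 532/1.84 = 289 kJ/min
B: 546/2.29 = 238 kJ/min
F: 180/3.69 = 48.8 kJ/min
D: 149/5.89 = 25.3 kJ/min

D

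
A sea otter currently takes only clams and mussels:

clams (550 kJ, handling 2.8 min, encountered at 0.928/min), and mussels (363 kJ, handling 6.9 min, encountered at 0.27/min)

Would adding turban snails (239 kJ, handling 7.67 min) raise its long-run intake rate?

No

Current rate: (0.928×550 + 0.27×363)/(1 + 0.928×2.8 + 0.27×6.9) = 111.4 kJ/min.
Profitability of turban snails: 239/7.67 = 31.16 kJ/min.
Since 31.16 < R, time spent handling turban snails is better spent searching.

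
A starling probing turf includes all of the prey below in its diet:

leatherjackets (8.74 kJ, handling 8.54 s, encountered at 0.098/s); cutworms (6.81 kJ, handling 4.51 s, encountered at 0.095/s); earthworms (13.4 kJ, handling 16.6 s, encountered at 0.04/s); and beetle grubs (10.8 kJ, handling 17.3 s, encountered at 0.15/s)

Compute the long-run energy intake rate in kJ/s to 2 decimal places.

R = (0.098×8.74 + 0.095×6.81 + 0.04×13.4 + 0.15×10.8) / (1 + 0.098×8.54 + 0.095×4.51 + 0.04×16.6 + 0.15×17.3) = 3.659/5.524 = 0.6624 kJ/s.

0.66 kJ/s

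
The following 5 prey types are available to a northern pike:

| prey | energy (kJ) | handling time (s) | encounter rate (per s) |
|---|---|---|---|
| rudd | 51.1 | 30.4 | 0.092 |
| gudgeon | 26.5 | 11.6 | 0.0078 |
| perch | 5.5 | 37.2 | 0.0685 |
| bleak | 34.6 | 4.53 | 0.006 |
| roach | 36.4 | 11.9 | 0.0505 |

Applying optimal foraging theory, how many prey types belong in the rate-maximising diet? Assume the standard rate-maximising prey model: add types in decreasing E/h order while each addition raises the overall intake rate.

Profitabilities (E/h, kJ/s): bleak 7.64, roach 3.06, gudgeon 2.28, rudd 1.68, perch 0.148. Add prey in this order while the next type's profitability exceeds the intake rate on those already taken.
Rate on top 1: 0.2021. roach: 3.06 > 0.2021 → include.
Rate on top 2: 1.257. gudgeon: 2.28 > 1.257 → include.
Rate on top 3: 1.311. rudd: 1.68 > 1.311 → include.
Rate on top 4: 1.54. perch: 0.148 < 1.54 → exclude; stop.
Optimal diet: bleak, roach, gudgeon, rudd — 4 of 5 types.

4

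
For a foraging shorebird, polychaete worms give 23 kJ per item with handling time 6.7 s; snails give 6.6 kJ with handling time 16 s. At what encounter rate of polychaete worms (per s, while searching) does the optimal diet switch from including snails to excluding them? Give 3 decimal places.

0.020 per s

Drop snails once their profitability E₂/h₂ falls below the rate achievable on polychaete worms alone: E₂/h₂ = λE₁/(1 + λh₁).
Solve for λ: λE₁h₂ = E₂(1 + λh₁) → λ(E₁h₂ − E₂h₁) = E₂ → λ = E₂/(E₁h₂ − E₂h₁).
λ = 6.6/(23×16 − 6.6×6.7) = 6.6/323.8 = 0.02038 per s.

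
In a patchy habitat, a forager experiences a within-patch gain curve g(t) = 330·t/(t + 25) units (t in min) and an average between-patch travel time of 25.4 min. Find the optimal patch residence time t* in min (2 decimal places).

Maximise g(t)/(T+t): set derivative to zero → g'(t)(T+t) = g(t).
g'(t) = 330·25/(t + 25)². Setting 330·25/(t+25)² = 330t/[(t+25)(25.4+t)] gives 25(25.4+t) = t(t+25), so t² = 25×25.4 = 635.
t* = √635 = 25.2 min.

25.20 min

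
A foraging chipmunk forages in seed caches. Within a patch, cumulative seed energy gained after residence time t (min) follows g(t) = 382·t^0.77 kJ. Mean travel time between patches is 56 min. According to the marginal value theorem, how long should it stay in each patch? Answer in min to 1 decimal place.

By the marginal value theorem, leave when the instantaneous gain rate g'(t) equals the habitat-wide average g(t)/(T + t).
g'(t) = 0.77·382·t^-0.23. Setting 0.77·382·t^-0.23 = 382·t^0.77/(56+t) gives 0.77(56+t) = t, so 0.23·t = 0.77×56.
t* = 0.77×56/0.23 = 187.5 min.

187.5 min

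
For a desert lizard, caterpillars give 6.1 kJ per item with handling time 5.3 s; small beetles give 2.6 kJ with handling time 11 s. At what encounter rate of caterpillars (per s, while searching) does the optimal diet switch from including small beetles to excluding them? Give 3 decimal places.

0.049 per s

At the threshold, the rate on caterpillars alone equals the profitability of small beetles: λ·6.1/(1 + λ·5.3) = 2.6/11 = 0.2364.
Rearranging, λ(6.1 − 0.2364×5.3) = 0.2364, so λ = 0.2364/4.847 = 0.04876 per s.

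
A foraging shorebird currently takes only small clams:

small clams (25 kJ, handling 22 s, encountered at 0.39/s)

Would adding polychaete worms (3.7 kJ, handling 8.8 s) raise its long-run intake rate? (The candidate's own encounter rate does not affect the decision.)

No

On small clams alone, R = ΣλE/(1+Σλh) = 9.75/9.58 = 1.018 kJ/s.
polychaete worms: E/h = 3.7/8.8 = 0.4205 kJ/s.
Since 0.4205 < R, time spent handling polychaete worms is better spent searching.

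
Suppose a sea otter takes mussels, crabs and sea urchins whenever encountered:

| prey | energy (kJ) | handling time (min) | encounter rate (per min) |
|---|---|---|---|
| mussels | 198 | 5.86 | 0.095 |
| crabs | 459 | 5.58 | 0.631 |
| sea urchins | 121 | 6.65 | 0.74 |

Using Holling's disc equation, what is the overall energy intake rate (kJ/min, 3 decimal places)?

39.803 kJ/min

R = (0.095×198 + 0.631×459 + 0.74×121) / (1 + 0.095×5.86 + 0.631×5.58 + 0.74×6.65) = 398/9.999 = 39.8 kJ/min.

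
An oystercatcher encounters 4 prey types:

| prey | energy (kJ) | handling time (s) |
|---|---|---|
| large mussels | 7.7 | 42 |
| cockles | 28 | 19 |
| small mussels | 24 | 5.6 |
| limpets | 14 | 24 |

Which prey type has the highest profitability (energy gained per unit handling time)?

Profitability E/h (kJ/s): large mussels = 7.7/42 = 0.183, cockles = 28/19 = 1.47, small mussels = 24/5.6 = 4.29, limpets = 14/24 = 0.583.
Ranked: small mussels > cockles > limpets > large mussels.

small mussels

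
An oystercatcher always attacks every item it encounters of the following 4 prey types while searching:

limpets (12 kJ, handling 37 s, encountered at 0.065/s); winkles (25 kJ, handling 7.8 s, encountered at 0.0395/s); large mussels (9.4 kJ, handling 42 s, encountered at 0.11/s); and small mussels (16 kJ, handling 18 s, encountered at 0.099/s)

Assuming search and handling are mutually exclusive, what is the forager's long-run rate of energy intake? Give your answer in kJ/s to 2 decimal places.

R = (0.065×12 + 0.0395×25 + 0.11×9.4 + 0.099×16) / (1 + 0.065×37 + 0.0395×7.8 + 0.11×42 + 0.099×18) = 4.386/10.12 = 0.4336 kJ/s.

0.43 kJ/s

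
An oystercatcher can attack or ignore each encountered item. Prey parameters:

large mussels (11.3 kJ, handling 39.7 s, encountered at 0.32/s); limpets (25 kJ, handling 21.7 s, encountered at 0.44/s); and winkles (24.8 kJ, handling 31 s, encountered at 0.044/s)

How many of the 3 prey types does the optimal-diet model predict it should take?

Rank by E/h (kJ/s): limpets 1.15, winkles 0.8, large mussels 0.285. Include each in turn until the next type's E/h falls below the running intake rate.
Rate on top 1: 1.043. winkles: 0.8 < 1.043 → exclude; stop.
Optimal diet: limpets — 1 of 3 types.

1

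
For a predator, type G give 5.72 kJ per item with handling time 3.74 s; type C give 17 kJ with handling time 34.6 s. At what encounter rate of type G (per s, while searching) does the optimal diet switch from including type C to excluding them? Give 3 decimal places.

0.127 per s

The zero-one rule: include type C iff E₂/h₂ > λE₁/(1+λh₁). Equality gives the switch point.
λE₁h₂ = E₂ + λE₂h₁ ⇒ λ = E₂/(E₁h₂ − E₂h₁) = 17/(197.9 − 63.58) = 0.1266 per s.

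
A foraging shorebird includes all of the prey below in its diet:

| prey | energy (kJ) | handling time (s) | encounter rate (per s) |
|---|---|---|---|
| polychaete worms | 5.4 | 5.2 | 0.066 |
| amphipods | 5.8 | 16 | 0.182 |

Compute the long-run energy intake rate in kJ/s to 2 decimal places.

Energy encountered per unit search time: 0.066×5.4 + 0.182×5.8 = 1.412 kJ/s.
Handling time per unit search time: 0.066×5.2 + 0.182×16 = 3.255.
Rate = 1.412/(1 + 3.255) = 0.3318 kJ/s.

0.33 kJ/s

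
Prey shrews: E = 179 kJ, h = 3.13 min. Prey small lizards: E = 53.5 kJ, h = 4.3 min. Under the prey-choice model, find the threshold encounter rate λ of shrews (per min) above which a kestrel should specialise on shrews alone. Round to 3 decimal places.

The zero-one rule: include small lizards iff E₂/h₂ > λE₁/(1+λh₁). Equality gives the switch point.
λE₁h₂ = E₂ + λE₂h₁ ⇒ λ = E₂/(E₁h₂ − E₂h₁) = 53.5/(769.7 − 167.5) = 0.08883 per min.

0.089 per min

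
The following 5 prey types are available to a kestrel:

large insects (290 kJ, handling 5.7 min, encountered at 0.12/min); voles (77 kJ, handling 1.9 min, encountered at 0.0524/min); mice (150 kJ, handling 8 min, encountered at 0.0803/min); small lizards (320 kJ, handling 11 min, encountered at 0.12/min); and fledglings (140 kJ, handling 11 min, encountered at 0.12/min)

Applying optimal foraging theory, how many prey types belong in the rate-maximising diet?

3

Rank by E/h (kJ/min): large insects 50.9, voles 40.5, small lizards 29.1, mice 18.8, fledglings 12.7. Include each in turn until the next type's E/h falls below the running intake rate.
Rate on top 1: 20.67. voles: 40.5 > 20.67 → include.
Rate on top 2: 21.77. small lizards: 29.1 > 21.77 → include.
Rate on top 3: 24.89. mice: 18.8 < 24.89 → exclude; stop.
Optimal diet: large insects, voles, small lizards — 3 of 5 types.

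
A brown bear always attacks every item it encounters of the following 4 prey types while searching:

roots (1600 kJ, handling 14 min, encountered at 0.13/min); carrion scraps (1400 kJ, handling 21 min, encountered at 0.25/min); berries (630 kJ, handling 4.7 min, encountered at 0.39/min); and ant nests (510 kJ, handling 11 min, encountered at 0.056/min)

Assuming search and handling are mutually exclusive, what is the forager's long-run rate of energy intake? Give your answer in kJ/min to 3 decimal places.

79.120 kJ/min

Energy encountered per unit search time: 0.13×1600 + 0.25×1400 + 0.39×630 + 0.056×510 = 832.3 kJ/min.
Handling time per unit search time: 0.13×14 + 0.25×21 + 0.39×4.7 + 0.056×11 = 9.519.
Rate = 832.3/(1 + 9.519) = 79.12 kJ/min.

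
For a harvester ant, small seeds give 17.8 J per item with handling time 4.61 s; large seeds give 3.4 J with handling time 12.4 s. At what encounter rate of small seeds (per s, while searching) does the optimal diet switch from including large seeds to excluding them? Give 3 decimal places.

0.017 per s

Drop large seeds once their profitability E₂/h₂ falls below the rate achievable on small seeds alone: E₂/h₂ = λE₁/(1 + λh₁).
Solve for λ: λE₁h₂ = E₂(1 + λh₁) → λ(E₁h₂ − E₂h₁) = E₂ → λ = E₂/(E₁h₂ − E₂h₁).
λ = 3.4/(17.8×12.4 − 3.4×4.61) = 3.4/205 = 0.01658 per s.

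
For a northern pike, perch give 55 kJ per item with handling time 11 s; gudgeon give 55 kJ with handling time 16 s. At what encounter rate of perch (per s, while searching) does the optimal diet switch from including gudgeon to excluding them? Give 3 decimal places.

At the threshold, the rate on perch alone equals the profitability of gudgeon: λ·55/(1 + λ·11) = 55/16 = 3.438.
Rearranging, λ(55 − 3.438×11) = 3.438, so λ = 3.438/17.19 = 0.2 per s.

0.200 per s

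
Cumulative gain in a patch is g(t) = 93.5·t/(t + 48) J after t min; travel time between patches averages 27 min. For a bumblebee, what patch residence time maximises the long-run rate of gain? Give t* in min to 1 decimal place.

36.0 min

By the marginal value theorem, leave when the instantaneous gain rate g'(t) equals the habitat-wide average g(t)/(T + t).
g'(t) = 93.5·48/(t + 48)². Setting 93.5·48/(t+48)² = 93.5t/[(t+48)(27+t)] gives 48(27+t) = t(t+48), so t² = 48×27 = 1296.
t* = √1296 = 36 min.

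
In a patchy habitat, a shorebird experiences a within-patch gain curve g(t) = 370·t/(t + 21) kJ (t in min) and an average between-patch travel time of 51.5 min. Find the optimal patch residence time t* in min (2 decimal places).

Optimal t* satisfies g'(t*) = g(t*)/(T + t*).
g'(t) = 370·21/(t + 21)². Setting 370·21/(t+21)² = 370t/[(t+21)(51.5+t)] gives 21(51.5+t) = t(t+21), so t² = 21×51.5 = 1082.
t* = √1082 = 32.89 min.

32.89 min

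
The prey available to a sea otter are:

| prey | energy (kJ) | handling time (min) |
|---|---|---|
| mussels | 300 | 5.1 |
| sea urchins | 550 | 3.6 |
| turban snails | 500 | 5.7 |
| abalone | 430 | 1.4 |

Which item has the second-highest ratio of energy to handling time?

In descending order of E/h:
abalone: 430/1.4 = 307 kJ/min
sea urchins: 550/3.6 = 153 kJ/min
turban snails: 500/5.7 = 87.7 kJ/min
mussels: 300/5.1 = 58.8 kJ/min

sea urchins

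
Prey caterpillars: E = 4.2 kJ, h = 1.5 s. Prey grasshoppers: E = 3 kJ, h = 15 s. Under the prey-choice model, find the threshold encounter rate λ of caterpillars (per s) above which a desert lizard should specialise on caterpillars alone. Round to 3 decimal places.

0.051 per s

Drop grasshoppers once their profitability E₂/h₂ falls below the rate achievable on caterpillars alone: E₂/h₂ = λE₁/(1 + λh₁).
Solve for λ: λE₁h₂ = E₂(1 + λh₁) → λ(E₁h₂ − E₂h₁) = E₂ → λ = E₂/(E₁h₂ − E₂h₁).
λ = 3/(4.2×15 − 3×1.5) = 3/58.5 = 0.05128 per s.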